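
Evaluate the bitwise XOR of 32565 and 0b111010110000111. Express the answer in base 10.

32565 = 111111100110101
b = 111010110000111
XOR → 000101010110010 = 2738

2738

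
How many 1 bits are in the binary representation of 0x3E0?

0x3E0 = 1111100000
Count the 1s: 1 + 1 + 1 + 1 + 1 = 5

5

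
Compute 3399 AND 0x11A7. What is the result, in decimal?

263

3399 = 0110101000111
0x11A7 = 1000110100111
AND → 0000100000111 = 263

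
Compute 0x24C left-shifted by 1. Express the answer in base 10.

1176

0x24C = 01001001100
shift left by 1 → 10010011000 = 1176
(equivalently, 588 × 2^1 = 588 × 2)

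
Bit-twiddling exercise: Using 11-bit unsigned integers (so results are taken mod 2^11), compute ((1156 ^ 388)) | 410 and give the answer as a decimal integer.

1434

1156 = 10010000100
388 = 00110000100
→ ^ → 10100000000 = 1280
410 = 00110011010
→ | → 10110011010 = 1434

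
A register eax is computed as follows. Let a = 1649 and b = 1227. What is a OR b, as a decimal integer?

1649 = 11001110001
1227 = 10011001011
 OR → 11011111011 = 1787

1787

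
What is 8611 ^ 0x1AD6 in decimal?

8611 = 10000110100011
0x1AD6 = 01101011010110
XOR → 11101101110101 = 15221

15221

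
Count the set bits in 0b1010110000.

4

n = 1010110000
Count the 1s: 1 + 1 + 1 + 1 = 4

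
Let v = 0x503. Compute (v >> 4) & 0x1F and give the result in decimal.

v = 00010100000011
Shift right by 4: 0001010000
Mask low 5 bits: 10000 = 16

16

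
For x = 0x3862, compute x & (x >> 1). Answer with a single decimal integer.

6176

x = 11100001100010 = 14434
x>>1 = 01110000110001
AND  = 01100000100000 = 6176
(x & (x >> 1) has a 1 wherever x has two consecutive 1 bits.)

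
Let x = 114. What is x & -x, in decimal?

x = 1110010 = 114
-x (two's complement) = …0001110
AND   = 0000010 = 2
(x & -x isolates the lowest set bit of x.)

2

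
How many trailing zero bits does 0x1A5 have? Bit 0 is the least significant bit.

0x1A5 = 110100101
Trailing zeros: 0, so the lowest set bit is bit 0 (value 1).

0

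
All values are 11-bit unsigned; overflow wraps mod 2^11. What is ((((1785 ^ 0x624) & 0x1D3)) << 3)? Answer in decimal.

1672

1785 = 11011111001
0x624 = 11000100100
→ ^ → 00011011101 = 221
0x1D3 = 00111010011
→ & → 00011010001 = 209
→ << 3 (mod 2^11) → 11010001000 = 1672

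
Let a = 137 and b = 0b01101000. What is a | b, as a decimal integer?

233

137 = 10001001
b = 01101000
 OR → 11101001 = 233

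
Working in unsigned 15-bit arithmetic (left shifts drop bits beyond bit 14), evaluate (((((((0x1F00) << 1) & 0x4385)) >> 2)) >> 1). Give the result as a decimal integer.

64

0x1F00 = 001111100000000
→ << 1 (mod 2^15) → 011111000000000 = 15872
0x4385 = 100001110000101
→ & → 000001000000000 = 512
→ >> 2 → 000000010000000 = 128
→ >> 1 → 000000001000000 = 64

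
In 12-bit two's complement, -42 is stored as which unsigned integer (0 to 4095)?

42 in 12 bits: 000000101010
Invert: 111111010101
Add 1:  111111010110 = 4054
(Check: 2^12 - 42 = 4096 - 42 = 4054.)

4054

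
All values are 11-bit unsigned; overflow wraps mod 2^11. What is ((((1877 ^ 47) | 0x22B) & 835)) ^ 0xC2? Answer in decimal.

1877 = 11101010101
47 = 00000101111
→ ^ → 11101111010 = 1914
0x22B = 01000101011
→ | → 11101111011 = 1915
835 = 01101000011
→ & → 01101000011 = 835
0xC2 = 00011000010
→ ^ → 01110000001 = 897

897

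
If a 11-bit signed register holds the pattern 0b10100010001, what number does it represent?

pattern = 10100010001 (MSB is 1 ⇒ negative)
Invert: 01011101110, add 1 → 01011101111 = 751, so the value is -751.
(Equivalently: 1297 - 2^11 = 1297 - 2048 = -751.)

-751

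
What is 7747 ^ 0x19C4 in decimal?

7747 = 1111001000011
0x19C4 = 1100111000100
XOR → 0011110000111 = 1927

1927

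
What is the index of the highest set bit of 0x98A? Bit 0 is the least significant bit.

0x98A = 100110001010
The topmost 1 is at position 11 (since 2^11 = 2048 ≤ 2442 < 4096).

11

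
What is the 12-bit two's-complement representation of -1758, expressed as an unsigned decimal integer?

1758 in 12 bits: 011011011110
Invert: 100100100001
Add 1:  100100100010 = 2338
(Check: 2^12 - 1758 = 4096 - 1758 = 2338.)

2338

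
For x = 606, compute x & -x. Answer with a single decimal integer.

2

x = 1001011110 = 606
-x (two's complement) = …0110100010
AND   = 0000000010 = 2
(x & -x isolates the lowest set bit of x.)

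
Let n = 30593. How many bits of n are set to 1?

8

30593 = 111011110000001
Count the 1s: 1 + 1 + 1 + 1 + 1 + 1 + 1 + 1 = 8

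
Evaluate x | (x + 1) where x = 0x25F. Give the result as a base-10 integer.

639

x = 1001011111 = 607
x + 1 = 1001100000
OR    = 1001111111 = 639
(x | (x + 1) sets the lowest cleared bit.)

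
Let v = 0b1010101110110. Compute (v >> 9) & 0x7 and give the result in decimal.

v = 1010101110110
Shift right by 9: 1010
Mask low 3 bits: 010 = 2

2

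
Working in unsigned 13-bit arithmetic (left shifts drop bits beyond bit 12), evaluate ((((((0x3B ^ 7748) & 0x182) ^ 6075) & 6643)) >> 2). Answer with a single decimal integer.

0x3B = 0000000111011
7748 = 1111001000100
→ ^ → 1111001111111 = 7807
0x182 = 0000110000010
→ & → 0000000000010 = 2
6075 = 1011110111011
→ ^ → 1011110111001 = 6073
6643 = 1100111110011
→ & → 1000110110001 = 4529
→ >> 2 → 0010001101100 = 1132

1132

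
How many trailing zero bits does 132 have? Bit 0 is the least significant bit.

2

132 = 10000100
Trailing zeros: 2, so the lowest set bit is bit 2 (value 4).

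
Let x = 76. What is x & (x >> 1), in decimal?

4

x = 1001100 = 76
x>>1 = 0100110
AND  = 0000100 = 4
(x & (x >> 1) has a 1 wherever x has two consecutive 1 bits.)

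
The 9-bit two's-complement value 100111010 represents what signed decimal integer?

-198

pattern = 100111010 (MSB is 1 ⇒ negative)
Invert: 011000101, add 1 → 011000110 = 198, so the value is -198.
(Equivalently: 314 - 2^9 = 314 - 512 = -198.)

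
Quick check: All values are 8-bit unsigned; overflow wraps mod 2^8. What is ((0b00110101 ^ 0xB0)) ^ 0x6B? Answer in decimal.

238

0b00110101 = 00110101
0xB0 = 10110000
→ ^ → 10000101 = 133
0x6B = 01101011
→ ^ → 11101110 = 238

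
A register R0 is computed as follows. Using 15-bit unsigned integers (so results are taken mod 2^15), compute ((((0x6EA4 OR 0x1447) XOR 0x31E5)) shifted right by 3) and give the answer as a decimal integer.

2528

0x6EA4 = 110111010100100
0x1447 = 001010001000111
→ OR → 111111011100111 = 32487
0x31E5 = 011000111100101
→ XOR → 100111100000010 = 20226
→ shifted right by 3 → 000100111100000 = 2528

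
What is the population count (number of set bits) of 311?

311 = 100110111
Count the 1s: 1 + 1 + 1 + 1 + 1 + 1 = 6

6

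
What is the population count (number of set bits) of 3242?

6

3242 = 110010101010
Count the 1s: 1 + 1 + 1 + 1 + 1 + 1 = 6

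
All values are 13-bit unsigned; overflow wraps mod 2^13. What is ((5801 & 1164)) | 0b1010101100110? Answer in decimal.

5801 = 1011010101001
1164 = 0010010001100
→ & → 0010010001000 = 1160
0b1010101100110 = 1010101100110
→ | → 1010111101110 = 5614

5614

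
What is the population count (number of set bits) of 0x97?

5

0x97 = 10010111
Count the 1s: 1 + 1 + 1 + 1 + 1 = 5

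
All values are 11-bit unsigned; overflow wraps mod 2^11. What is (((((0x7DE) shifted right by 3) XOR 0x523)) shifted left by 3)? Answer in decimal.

0x7DE = 11111011110
→ shifted right by 3 → 00011111011 = 251
0x523 = 10100100011
→ XOR → 10111011000 = 1496
→ shifted left by 3 (mod 2^11) → 11011000000 = 1728

1728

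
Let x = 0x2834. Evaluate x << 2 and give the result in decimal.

41168

0x2834 = 0010100000110100
shift left by 2 → 1010000011010000 = 41168
(equivalently, 10292 × 2^2 = 10292 × 4)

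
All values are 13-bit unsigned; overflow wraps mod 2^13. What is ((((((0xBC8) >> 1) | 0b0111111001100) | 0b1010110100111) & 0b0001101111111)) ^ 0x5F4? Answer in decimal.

0xBC8 = 0101111001000
→ >> 1 → 0010111100100 = 1508
0b0111111001100 = 0111111001100
→ | → 0111111101100 = 4076
0b1010110100111 = 1010110100111
→ | → 1111111101111 = 8175
0b0001101111111 = 0001101111111
→ & → 0001101101111 = 879
0x5F4 = 0010111110100
→ ^ → 0011010011011 = 1691

1691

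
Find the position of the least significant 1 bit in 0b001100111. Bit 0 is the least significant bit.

0

0b001100111 = 1100111
Trailing zeros: 0, so the lowest set bit is bit 0 (value 1).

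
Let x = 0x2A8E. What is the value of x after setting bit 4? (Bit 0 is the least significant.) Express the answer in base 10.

10910

x = 0010101010001110
bit 4 is currently 0; set it via x | (1 << 4) = x | 16
→ 0010101010011110 = 10910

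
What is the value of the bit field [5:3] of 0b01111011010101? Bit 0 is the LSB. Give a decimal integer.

v = 01111011010101
Shift right by 3: 01111011010
Mask low 3 bits: 010 = 2

2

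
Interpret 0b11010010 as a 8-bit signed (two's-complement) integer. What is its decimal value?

pattern = 11010010 (MSB is 1 ⇒ negative)
Invert: 00101101, add 1 → 00101110 = 46, so the value is -46.
(Equivalently: 210 - 2^8 = 210 - 256 = -46.)

-46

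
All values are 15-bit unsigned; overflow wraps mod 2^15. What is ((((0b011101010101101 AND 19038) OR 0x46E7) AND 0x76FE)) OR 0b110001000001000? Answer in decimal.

26350

0b011101010101101 = 011101010101101
19038 = 100101001011110
→ AND → 000101000001100 = 2572
0x46E7 = 100011011100111
→ OR → 100111011101111 = 20207
0x76FE = 111011011111110
→ AND → 100011011101110 = 18158
0b110001000001000 = 110001000001000
→ OR → 110011011101110 = 26350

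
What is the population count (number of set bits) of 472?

472 = 111011000
Count the 1s: 1 + 1 + 1 + 1 + 1 = 5

5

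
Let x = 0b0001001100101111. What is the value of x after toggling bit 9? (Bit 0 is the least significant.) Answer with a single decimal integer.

4399

x = 0001001100101111
bit 9 is currently 1; toggle it via x ^ (1 << 9) = x ^ 512
→ 0001000100101111 = 4399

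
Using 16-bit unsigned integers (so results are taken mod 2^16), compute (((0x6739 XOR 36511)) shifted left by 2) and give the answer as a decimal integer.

42648

0x6739 = 0110011100111001
36511 = 1000111010011111
→ XOR → 1110100110100110 = 59814
→ shifted left by 2 (mod 2^16) → 1010011010011000 = 42648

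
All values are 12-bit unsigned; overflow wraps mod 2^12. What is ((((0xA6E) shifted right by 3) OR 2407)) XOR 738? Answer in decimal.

2957

0xA6E = 101001101110
→ shifted right by 3 → 000101001101 = 333
2407 = 100101100111
→ OR → 100101101111 = 2415
738 = 001011100010
→ XOR → 101110001101 = 2957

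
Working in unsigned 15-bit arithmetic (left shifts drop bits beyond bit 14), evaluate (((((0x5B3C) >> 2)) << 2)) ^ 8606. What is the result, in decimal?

0x5B3C = 101101100111100
→ >> 2 → 001011011001111 = 5839
→ << 2 (mod 2^15) → 101101100111100 = 23356
8606 = 010000110011110
→ ^ → 111101010100010 = 31394

31394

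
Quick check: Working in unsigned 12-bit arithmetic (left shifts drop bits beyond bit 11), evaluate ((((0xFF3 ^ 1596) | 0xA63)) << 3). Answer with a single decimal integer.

0xFF3 = 111111110011
1596 = 011000111100
→ ^ → 100111001111 = 2511
0xA63 = 101001100011
→ | → 101111101111 = 3055
→ << 3 (mod 2^12) → 111101111000 = 3960

3960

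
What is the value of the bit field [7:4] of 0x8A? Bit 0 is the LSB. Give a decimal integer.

v = 10001010
Shift right by 4: 1000
Mask low 4 bits: 1000 = 8

8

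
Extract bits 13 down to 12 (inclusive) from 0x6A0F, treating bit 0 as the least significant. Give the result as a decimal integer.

v = 0110101000001111
Shift right by 12: 0110
Mask low 2 bits: 10 = 2

2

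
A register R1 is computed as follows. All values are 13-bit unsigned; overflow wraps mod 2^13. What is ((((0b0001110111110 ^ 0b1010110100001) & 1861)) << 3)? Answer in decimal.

4136

0b0001110111110 = 0001110111110
0b1010110100001 = 1010110100001
→ ^ → 1011000011111 = 5663
1861 = 0011101000101
→ & → 0011000000101 = 1541
→ << 3 (mod 2^13) → 1000000101000 = 4136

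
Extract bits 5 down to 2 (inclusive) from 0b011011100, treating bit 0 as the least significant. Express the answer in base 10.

7

v = 011011100
Shift right by 2: 0110111
Mask low 4 bits: 0111 = 7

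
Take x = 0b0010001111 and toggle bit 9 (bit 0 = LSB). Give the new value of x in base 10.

x = 0010001111
bit 9 is currently 0; toggle it via x ^ (1 << 9) = x ^ 512
→ 1010001111 = 655

655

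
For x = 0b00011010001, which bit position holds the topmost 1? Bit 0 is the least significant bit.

7

0b00011010001 = 11010001
The topmost 1 is at position 7 (since 2^7 = 128 ≤ 209 < 256).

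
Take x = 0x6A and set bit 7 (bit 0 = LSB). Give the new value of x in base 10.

234

x = 00000001101010
bit 7 is currently 0; set it via x | (1 << 7) = x | 128
→ 00000011101010 = 234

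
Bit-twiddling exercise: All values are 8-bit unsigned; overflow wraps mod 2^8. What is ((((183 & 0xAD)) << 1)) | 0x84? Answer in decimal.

206

183 = 10110111
0xAD = 10101101
→ & → 10100101 = 165
→ << 1 (mod 2^8) → 01001010 = 74
0x84 = 10000100
→ | → 11001110 = 206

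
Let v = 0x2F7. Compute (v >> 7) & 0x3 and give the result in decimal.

v = 01011110111
Shift right by 7: 0101
Mask low 2 bits: 01 = 1

1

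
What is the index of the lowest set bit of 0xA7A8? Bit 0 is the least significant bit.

3

0xA7A8 = 1010011110101000
Trailing zeros: 3, so the lowest set bit is bit 3 (value 8).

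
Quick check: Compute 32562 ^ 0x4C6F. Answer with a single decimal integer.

13149

32562 = 111111100110010
0x4C6F = 100110001101111
XOR → 011001101011101 = 13149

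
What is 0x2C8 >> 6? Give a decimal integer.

11

0x2C8 = 1011001000
shift right by 6 → 0000001011 = 11
(equivalently, floor(712 / 64))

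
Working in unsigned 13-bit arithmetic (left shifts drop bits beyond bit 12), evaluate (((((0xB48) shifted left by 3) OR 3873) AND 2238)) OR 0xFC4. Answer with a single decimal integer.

0xB48 = 0101101001000
→ shifted left by 3 (mod 2^13) → 1101001000000 = 6720
3873 = 0111100100001
→ OR → 1111101100001 = 8033
2238 = 0100010111110
→ AND → 0100000100000 = 2080
0xFC4 = 0111111000100
→ OR → 0111111100100 = 4068

4068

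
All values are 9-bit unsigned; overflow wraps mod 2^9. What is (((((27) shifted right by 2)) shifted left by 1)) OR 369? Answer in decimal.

27 = 000011011
→ shifted right by 2 → 000000110 = 6
→ shifted left by 1 (mod 2^9) → 000001100 = 12
369 = 101110001
→ OR → 101111101 = 381

381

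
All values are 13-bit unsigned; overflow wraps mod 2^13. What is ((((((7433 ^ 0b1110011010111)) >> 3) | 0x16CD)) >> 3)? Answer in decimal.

7433 = 1110100001001
0b1110011010111 = 1110011010111
→ ^ → 0000111011110 = 478
→ >> 3 → 0000000111011 = 59
0x16CD = 1011011001101
→ | → 1011011111111 = 5887
→ >> 3 → 0001011011111 = 735

735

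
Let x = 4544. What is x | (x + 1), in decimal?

4545

x = 1000111000000 = 4544
x + 1 = 1000111000001
OR    = 1000111000001 = 4545
(x | (x + 1) sets the lowest cleared bit.)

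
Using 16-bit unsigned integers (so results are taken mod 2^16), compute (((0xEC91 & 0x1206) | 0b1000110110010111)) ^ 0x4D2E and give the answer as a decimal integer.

0xEC91 = 1110110010010001
0x1206 = 0001001000000110
→ & → 0000000000000000 = 0
0b1000110110010111 = 1000110110010111
→ | → 1000110110010111 = 36247
0x4D2E = 0100110100101110
→ ^ → 1100000010111001 = 49337

49337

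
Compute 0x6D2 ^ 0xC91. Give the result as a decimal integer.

0x6D2 = 011011010010
0xC91 = 110010010001
XOR → 101001000011 = 2627

2627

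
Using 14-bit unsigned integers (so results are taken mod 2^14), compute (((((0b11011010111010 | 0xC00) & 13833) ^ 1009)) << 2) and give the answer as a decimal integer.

0b11011010111010 = 11011010111010
0xC00 = 00110000000000
→ | → 11111010111010 = 16058
13833 = 11011000001001
→ & → 11011000001000 = 13832
1009 = 00001111110001
→ ^ → 11010111111001 = 13817
→ << 2 (mod 2^14) → 01011111100100 = 6116

6116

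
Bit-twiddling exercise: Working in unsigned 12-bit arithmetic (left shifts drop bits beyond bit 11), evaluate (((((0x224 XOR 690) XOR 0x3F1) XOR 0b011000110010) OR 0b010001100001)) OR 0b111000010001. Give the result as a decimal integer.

3957

0x224 = 001000100100
690 = 001010110010
→ XOR → 000010010110 = 150
0x3F1 = 001111110001
→ XOR → 001101100111 = 871
0b011000110010 = 011000110010
→ XOR → 010101010101 = 1365
0b010001100001 = 010001100001
→ OR → 010101110101 = 1397
0b111000010001 = 111000010001
→ OR → 111101110101 = 3957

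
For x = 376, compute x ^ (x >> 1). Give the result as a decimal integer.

x = 101111000 = 376
x>>1 = 010111100
XOR  = 111000100 = 452
(x ^ (x >> 1) gives the standard binary-reflected Gray code of x.)

452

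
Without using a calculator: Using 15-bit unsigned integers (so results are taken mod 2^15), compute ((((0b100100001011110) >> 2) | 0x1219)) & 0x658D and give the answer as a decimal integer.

0b100100001011110 = 100100001011110
→ >> 2 → 001001000010111 = 4631
0x1219 = 001001000011001
→ | → 001001000011111 = 4639
0x658D = 110010110001101
→ & → 000000000001101 = 13

13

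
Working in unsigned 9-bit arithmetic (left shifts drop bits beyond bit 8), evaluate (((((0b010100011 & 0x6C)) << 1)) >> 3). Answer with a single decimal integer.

8

0b010100011 = 010100011
0x6C = 001101100
→ & → 000100000 = 32
→ << 1 (mod 2^9) → 001000000 = 64
→ >> 3 → 000001000 = 8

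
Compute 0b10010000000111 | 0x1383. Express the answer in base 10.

a = 10010000000111
0x1383 = 01001110000011
 OR → 11011110000111 = 14215

14215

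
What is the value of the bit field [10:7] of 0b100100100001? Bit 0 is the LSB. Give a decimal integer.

v = 100100100001
Shift right by 7: 10010
Mask low 4 bits: 0010 = 2

2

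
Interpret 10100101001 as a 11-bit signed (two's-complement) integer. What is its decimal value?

-727

pattern = 10100101001 (MSB is 1 ⇒ negative)
Invert: 01011010110, add 1 → 01011010111 = 727, so the value is -727.
(Equivalently: 1321 - 2^11 = 1321 - 2048 = -727.)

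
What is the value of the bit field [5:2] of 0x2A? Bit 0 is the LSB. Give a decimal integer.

10

v = 00000101010
Shift right by 2: 000001010
Mask low 4 bits: 1010 = 10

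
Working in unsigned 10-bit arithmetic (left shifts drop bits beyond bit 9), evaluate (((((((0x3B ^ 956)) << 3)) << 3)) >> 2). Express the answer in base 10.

112

0x3B = 0000111011
956 = 1110111100
→ ^ → 1110000111 = 903
→ << 3 (mod 2^10) → 0000111000 = 56
→ << 3 (mod 2^10) → 0111000000 = 448
→ >> 2 → 0001110000 = 112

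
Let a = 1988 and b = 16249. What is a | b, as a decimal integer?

1988 = 00011111000100
16249 = 11111101111001
 OR → 11111111111101 = 16381

16381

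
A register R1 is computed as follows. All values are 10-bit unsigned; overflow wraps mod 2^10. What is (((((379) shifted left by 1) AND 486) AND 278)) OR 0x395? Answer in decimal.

919

379 = 0101111011
→ shifted left by 1 (mod 2^10) → 1011110110 = 758
486 = 0111100110
→ AND → 0011100110 = 230
278 = 0100010110
→ AND → 0000000110 = 6
0x395 = 1110010101
→ OR → 1110010111 = 919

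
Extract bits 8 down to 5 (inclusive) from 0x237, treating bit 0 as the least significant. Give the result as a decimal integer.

1

v = 01000110111
Shift right by 5: 010001
Mask low 4 bits: 0001 = 1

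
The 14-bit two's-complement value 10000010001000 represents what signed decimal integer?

pattern = 10000010001000 (MSB is 1 ⇒ negative)
Invert: 01111101110111, add 1 → 01111101111000 = 8056, so the value is -8056.
(Equivalently: 8328 - 2^14 = 8328 - 16384 = -8056.)

-8056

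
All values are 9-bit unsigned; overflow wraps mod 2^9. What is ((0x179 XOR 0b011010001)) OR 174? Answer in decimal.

0x179 = 101111001
0b011010001 = 011010001
→ XOR → 110101000 = 424
174 = 010101110
→ OR → 110101110 = 430

430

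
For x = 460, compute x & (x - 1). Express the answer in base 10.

x = 111001100 = 460
x - 1 = 111001011
AND   = 111001000 = 456
(x & (x - 1) clears the lowest set bit of x.)

456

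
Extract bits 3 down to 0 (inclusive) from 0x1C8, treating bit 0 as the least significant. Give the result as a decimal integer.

v = 111001000
Shift right by 0: 111001000
Mask low 4 bits: 1000 = 8

8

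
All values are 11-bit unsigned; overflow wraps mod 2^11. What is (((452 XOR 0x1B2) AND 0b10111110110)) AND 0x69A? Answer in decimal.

452 = 00111000100
0x1B2 = 00110110010
→ XOR → 00001110110 = 118
0b10111110110 = 10111110110
→ AND → 00001110110 = 118
0x69A = 11010011010
→ AND → 00000010010 = 18

18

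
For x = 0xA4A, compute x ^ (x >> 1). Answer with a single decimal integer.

3951

x = 101001001010 = 2634
x>>1 = 010100100101
XOR  = 111101101111 = 3951
(x ^ (x >> 1) gives the standard binary-reflected Gray code of x.)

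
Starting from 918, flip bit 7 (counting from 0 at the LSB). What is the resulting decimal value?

790

x = 1110010110
bit 7 is currently 1; toggle it via x ^ (1 << 7) = x ^ 128
→ 1100010110 = 790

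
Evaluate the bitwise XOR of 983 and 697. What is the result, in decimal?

366

983 = 1111010111
697 = 1010111001
XOR → 0101101110 = 366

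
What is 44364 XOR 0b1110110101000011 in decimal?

44364 = 1010110101001100
b = 1110110101000011
XOR → 0100000000001111 = 16399

16399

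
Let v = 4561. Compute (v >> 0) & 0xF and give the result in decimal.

1

v = 1000111010001
Shift right by 0: 1000111010001
Mask low 4 bits: 0001 = 1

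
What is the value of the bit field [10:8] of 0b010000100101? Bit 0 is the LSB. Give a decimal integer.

v = 010000100101
Shift right by 8: 0100
Mask low 3 bits: 100 = 4

4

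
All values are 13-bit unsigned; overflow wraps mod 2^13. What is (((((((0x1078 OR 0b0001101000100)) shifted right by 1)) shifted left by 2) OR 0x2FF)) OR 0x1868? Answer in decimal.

7935

0x1078 = 1000001111000
0b0001101000100 = 0001101000100
→ OR → 1001101111100 = 4988
→ shifted right by 1 → 0100110111110 = 2494
→ shifted left by 2 (mod 2^13) → 0011011111000 = 1784
0x2FF = 0001011111111
→ OR → 0011011111111 = 1791
0x1868 = 1100001101000
→ OR → 1111011111111 = 7935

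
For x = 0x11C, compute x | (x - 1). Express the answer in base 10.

x = 100011100 = 284
x - 1 = 100011011
OR    = 100011111 = 287
(x | (x - 1) sets all bits below the lowest set bit.)

287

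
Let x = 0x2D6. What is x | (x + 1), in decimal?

x = 1011010110 = 726
x + 1 = 1011010111
OR    = 1011010111 = 727
(x | (x + 1) sets the lowest cleared bit.)

727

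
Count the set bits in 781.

5

781 = 1100001101
Count the 1s: 1 + 1 + 1 + 1 + 1 = 5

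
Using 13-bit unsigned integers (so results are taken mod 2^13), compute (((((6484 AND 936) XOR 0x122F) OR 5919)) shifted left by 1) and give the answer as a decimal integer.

6484 = 1100101010100
936 = 0001110101000
→ AND → 0000100000000 = 256
0x122F = 1001000101111
→ XOR → 1001100101111 = 4911
5919 = 1011100011111
→ OR → 1011100111111 = 5951
→ shifted left by 1 (mod 2^13) → 0111001111110 = 3710

3710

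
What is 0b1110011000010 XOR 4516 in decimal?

a = 1110011000010
4516 = 1000110100100
XOR → 0110101100110 = 3430

3430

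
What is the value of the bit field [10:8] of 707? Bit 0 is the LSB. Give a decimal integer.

v = 01011000011
Shift right by 8: 010
Mask low 3 bits: 010 = 2

2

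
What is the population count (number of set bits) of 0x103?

0x103 = 100000011
Count the 1s: 1 + 1 + 1 = 3

3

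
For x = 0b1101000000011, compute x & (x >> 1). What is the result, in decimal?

2049

x = 1101000000011 = 6659
x>>1 = 0110100000001
AND  = 0100000000001 = 2049
(x & (x >> 1) has a 1 wherever x has two consecutive 1 bits.)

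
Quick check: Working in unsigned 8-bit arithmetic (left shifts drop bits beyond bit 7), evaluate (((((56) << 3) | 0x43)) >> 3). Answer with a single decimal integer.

24

56 = 00111000
→ << 3 (mod 2^8) → 11000000 = 192
0x43 = 01000011
→ | → 11000011 = 195
→ >> 3 → 00011000 = 24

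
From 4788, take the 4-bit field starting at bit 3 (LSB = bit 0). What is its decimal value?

v = 1001010110100
Shift right by 3: 1001010110
Mask low 4 bits: 0110 = 6

6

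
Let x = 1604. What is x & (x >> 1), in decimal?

x = 11001000100 = 1604
x>>1 = 01100100010
AND  = 01000000000 = 512
(x & (x >> 1) has a 1 wherever x has two consecutive 1 bits.)

512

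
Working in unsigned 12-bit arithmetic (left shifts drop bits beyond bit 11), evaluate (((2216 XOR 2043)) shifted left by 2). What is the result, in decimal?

2216 = 100010101000
2043 = 011111111011
→ XOR → 111101010011 = 3923
→ shifted left by 2 (mod 2^12) → 110101001100 = 3404

3404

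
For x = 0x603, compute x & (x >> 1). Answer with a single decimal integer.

513

x = 11000000011 = 1539
x>>1 = 01100000001
AND  = 01000000001 = 513
(x & (x >> 1) has a 1 wherever x has two consecutive 1 bits.)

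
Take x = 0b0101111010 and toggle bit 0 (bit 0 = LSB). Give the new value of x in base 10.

x = 0101111010
bit 0 is currently 0; toggle it via x ^ (1 << 0) = x ^ 1
→ 0101111011 = 379

379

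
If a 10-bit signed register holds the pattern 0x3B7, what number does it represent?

pattern = 1110110111 (MSB is 1 ⇒ negative)
Invert: 0001001000, add 1 → 0001001001 = 73, so the value is -73.
(Equivalently: 951 - 2^10 = 951 - 1024 = -73.)

-73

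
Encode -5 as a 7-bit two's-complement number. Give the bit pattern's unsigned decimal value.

5 in 7 bits: 0000101
Invert: 1111010
Add 1:  1111011 = 123
(Check: 2^7 - 5 = 128 - 5 = 123.)

123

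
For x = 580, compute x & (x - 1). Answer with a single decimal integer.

x = 1001000100 = 580
x - 1 = 1001000011
AND   = 1001000000 = 576
(x & (x - 1) clears the lowest set bit of x.)

576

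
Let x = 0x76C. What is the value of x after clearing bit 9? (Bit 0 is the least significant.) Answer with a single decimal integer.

1388

x = 011101101100
bit 9 is currently 1; clear it via x & ~(1 << 9) = x & ~512
→ 010101101100 = 1388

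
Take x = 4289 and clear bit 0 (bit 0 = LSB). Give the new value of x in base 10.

x = 1000011000001
bit 0 is currently 1; clear it via x & ~(1 << 0) = x & ~1
→ 1000011000000 = 4288

4288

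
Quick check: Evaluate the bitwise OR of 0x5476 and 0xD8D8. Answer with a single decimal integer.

56574

0x5476 = 0101010001110110
0xD8D8 = 1101100011011000
 OR → 1101110011111110 = 56574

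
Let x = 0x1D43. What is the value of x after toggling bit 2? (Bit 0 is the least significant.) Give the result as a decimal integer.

7495

x = 001110101000011
bit 2 is currently 0; toggle it via x ^ (1 << 2) = x ^ 4
→ 001110101000111 = 7495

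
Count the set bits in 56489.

56489 = 1101110010101001
Count the 1s: 1 + 1 + 1 + 1 + 1 + 1 + 1 + 1 + 1 = 9

9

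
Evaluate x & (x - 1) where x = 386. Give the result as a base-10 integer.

384

x = 110000010 = 386
x - 1 = 110000001
AND   = 110000000 = 384
(x & (x - 1) clears the lowest set bit of x.)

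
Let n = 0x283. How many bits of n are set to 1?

0x283 = 1010000011
Count the 1s: 1 + 1 + 1 + 1 = 4

4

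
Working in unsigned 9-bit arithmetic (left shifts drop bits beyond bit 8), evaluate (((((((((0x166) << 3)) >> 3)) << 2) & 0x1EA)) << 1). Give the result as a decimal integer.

0x166 = 101100110
→ << 3 (mod 2^9) → 100110000 = 304
→ >> 3 → 000100110 = 38
→ << 2 (mod 2^9) → 010011000 = 152
0x1EA = 111101010
→ & → 010001000 = 136
→ << 1 (mod 2^9) → 100010000 = 272

272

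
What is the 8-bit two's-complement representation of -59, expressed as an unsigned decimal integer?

59 in 8 bits: 00111011
Invert: 11000100
Add 1:  11000101 = 197
(Check: 2^8 - 59 = 256 - 59 = 197.)

197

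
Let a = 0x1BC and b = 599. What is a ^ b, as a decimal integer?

1003

0x1BC = 0110111100
599 = 1001010111
XOR → 1111101011 = 1003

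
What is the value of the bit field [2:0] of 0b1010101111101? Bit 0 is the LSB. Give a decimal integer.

v = 1010101111101
Shift right by 0: 1010101111101
Mask low 3 bits: 101 = 5

5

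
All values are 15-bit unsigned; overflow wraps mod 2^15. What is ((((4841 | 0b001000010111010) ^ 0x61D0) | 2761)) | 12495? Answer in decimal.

31727

4841 = 001001011101001
0b001000010111010 = 001000010111010
→ | → 001001011111011 = 4859
0x61D0 = 110000111010000
→ ^ → 111001100101011 = 29483
2761 = 000101011001001
→ | → 111101111101011 = 31723
12495 = 011000011001111
→ | → 111101111101111 = 31727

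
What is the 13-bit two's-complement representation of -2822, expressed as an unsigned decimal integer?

5370

2822 in 13 bits: 0101100000110
Invert: 1010011111001
Add 1:  1010011111010 = 5370
(Check: 2^13 - 2822 = 8192 - 2822 = 5370.)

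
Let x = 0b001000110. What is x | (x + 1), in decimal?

x = 1000110 = 70
x + 1 = 1000111
OR    = 1000111 = 71
(x | (x + 1) sets the lowest cleared bit.)

71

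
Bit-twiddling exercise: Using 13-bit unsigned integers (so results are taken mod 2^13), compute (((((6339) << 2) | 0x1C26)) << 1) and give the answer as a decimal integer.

6339 = 1100011000011
→ << 2 (mod 2^13) → 0001100001100 = 780
0x1C26 = 1110000100110
→ | → 1111100101110 = 7982
→ << 1 (mod 2^13) → 1111001011100 = 7772

7772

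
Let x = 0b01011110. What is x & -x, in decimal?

2

x = 1011110 = 94
-x (two's complement) = …0100010
AND   = 0000010 = 2
(x & -x isolates the lowest set bit of x.)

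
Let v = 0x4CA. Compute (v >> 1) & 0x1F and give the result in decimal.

5

v = 10011001010
Shift right by 1: 1001100101
Mask low 5 bits: 00101 = 5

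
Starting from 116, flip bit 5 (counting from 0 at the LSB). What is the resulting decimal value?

84

x = 01110100
bit 5 is currently 1; toggle it via x ^ (1 << 5) = x ^ 32
→ 01010100 = 84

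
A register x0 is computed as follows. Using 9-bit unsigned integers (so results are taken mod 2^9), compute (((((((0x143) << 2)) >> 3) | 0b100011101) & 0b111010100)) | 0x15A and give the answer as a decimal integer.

350

0x143 = 101000011
→ << 2 (mod 2^9) → 100001100 = 268
→ >> 3 → 000100001 = 33
0b100011101 = 100011101
→ | → 100111101 = 317
0b111010100 = 111010100
→ & → 100010100 = 276
0x15A = 101011010
→ | → 101011110 = 350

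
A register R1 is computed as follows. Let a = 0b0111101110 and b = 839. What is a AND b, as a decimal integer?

a = 0111101110
839 = 1101000111
AND → 0101000110 = 326

326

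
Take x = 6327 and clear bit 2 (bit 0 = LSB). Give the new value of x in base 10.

x = 1100010110111
bit 2 is currently 1; clear it via x & ~(1 << 2) = x & ~4
→ 1100010110011 = 6323

6323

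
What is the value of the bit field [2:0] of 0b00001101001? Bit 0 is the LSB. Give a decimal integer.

v = 00001101001
Shift right by 0: 00001101001
Mask low 3 bits: 001 = 1

1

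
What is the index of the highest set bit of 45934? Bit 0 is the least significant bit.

45934 = 1011001101101110
The topmost 1 is at position 15 (since 2^15 = 32768 ≤ 45934 < 65536).

15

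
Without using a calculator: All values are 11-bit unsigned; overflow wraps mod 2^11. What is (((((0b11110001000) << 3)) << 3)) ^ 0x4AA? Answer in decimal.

0b11110001000 = 11110001000
→ << 3 (mod 2^11) → 10001000000 = 1088
→ << 3 (mod 2^11) → 01000000000 = 512
0x4AA = 10010101010
→ ^ → 11010101010 = 1706

1706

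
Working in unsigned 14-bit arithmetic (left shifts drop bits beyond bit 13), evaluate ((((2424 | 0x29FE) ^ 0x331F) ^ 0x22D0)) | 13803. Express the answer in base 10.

15867

2424 = 00100101111000
0x29FE = 10100111111110
→ | → 10100111111110 = 10750
0x331F = 11001100011111
→ ^ → 01101011100001 = 6881
0x22D0 = 10001011010000
→ ^ → 11100000110001 = 14385
13803 = 11010111101011
→ | → 11110111111011 = 15867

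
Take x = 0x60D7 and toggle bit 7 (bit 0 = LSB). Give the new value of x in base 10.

x = 110000011010111
bit 7 is currently 1; toggle it via x ^ (1 << 7) = x ^ 128
→ 110000001010111 = 24663

24663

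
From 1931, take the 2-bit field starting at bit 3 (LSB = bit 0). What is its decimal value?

v = 011110001011
Shift right by 3: 011110001
Mask low 2 bits: 01 = 1

1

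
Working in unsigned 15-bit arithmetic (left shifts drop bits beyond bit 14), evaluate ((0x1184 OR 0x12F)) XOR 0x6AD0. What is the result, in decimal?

31615

0x1184 = 001000110000100
0x12F = 000000100101111
→ OR → 001000110101111 = 4527
0x6AD0 = 110101011010000
→ XOR → 111101101111111 = 31615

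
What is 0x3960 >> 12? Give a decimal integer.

0x3960 = 11100101100000
shift right by 12 → 00000000000011 = 3
(equivalently, floor(14688 / 4096))

3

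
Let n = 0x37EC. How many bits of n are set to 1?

0x37EC = 11011111101100
Count the 1s: 1 + 1 + 1 + 1 + 1 + 1 + 1 + 1 + 1 + 1 = 10

10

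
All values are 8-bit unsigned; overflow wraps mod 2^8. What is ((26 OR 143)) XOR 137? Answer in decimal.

26 = 00011010
143 = 10001111
→ OR → 10011111 = 159
137 = 10001001
→ XOR → 00010110 = 22

22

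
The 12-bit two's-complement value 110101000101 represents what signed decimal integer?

-699

pattern = 110101000101 (MSB is 1 ⇒ negative)
Invert: 001010111010, add 1 → 001010111011 = 699, so the value is -699.
(Equivalently: 3397 - 2^12 = 3397 - 4096 = -699.)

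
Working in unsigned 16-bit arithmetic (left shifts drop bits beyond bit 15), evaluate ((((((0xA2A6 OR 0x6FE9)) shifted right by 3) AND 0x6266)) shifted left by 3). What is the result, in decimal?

800

0xA2A6 = 1010001010100110
0x6FE9 = 0110111111101001
→ OR → 1110111111101111 = 61423
→ shifted right by 3 → 0001110111111101 = 7677
0x6266 = 0110001001100110
→ AND → 0000000001100100 = 100
→ shifted left by 3 (mod 2^16) → 0000001100100000 = 800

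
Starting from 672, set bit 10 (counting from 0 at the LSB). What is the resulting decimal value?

x = 00001010100000
bit 10 is currently 0; set it via x | (1 << 10) = x | 1024
→ 00011010100000 = 1696

1696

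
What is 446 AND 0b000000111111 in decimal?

62

446 = 110111110
b = 000111111
AND → 000111110 = 62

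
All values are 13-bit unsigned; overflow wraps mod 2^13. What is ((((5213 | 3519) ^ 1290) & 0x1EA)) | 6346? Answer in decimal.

6378

5213 = 1010001011101
3519 = 0110110111111
→ | → 1110111111111 = 7679
1290 = 0010100001010
→ ^ → 1100011110101 = 6389
0x1EA = 0000111101010
→ & → 0000011100000 = 224
6346 = 1100011001010
→ | → 1100011101010 = 6378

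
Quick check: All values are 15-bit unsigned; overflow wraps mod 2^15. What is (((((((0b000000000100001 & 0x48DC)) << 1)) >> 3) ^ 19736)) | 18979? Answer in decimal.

0b000000000100001 = 000000000100001
0x48DC = 100100011011100
→ & → 000000000000000 = 0
→ << 1 (mod 2^15) → 000000000000000 = 0
→ >> 3 → 000000000000000 = 0
19736 = 100110100011000
→ ^ → 100110100011000 = 19736
18979 = 100101000100011
→ | → 100111100111011 = 20283

20283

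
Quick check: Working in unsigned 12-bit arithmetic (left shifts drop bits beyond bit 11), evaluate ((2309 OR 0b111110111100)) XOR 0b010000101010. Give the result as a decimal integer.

2309 = 100100000101
0b111110111100 = 111110111100
→ OR → 111110111101 = 4029
0b010000101010 = 010000101010
→ XOR → 101110010111 = 2967

2967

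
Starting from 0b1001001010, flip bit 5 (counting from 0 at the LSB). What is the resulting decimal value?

618

x = 1001001010
bit 5 is currently 0; toggle it via x ^ (1 << 5) = x ^ 32
→ 1001101010 = 618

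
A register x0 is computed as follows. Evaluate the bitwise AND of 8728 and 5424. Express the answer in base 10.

16

8728 = 10001000011000
5424 = 01010100110000
AND → 00000000010000 = 16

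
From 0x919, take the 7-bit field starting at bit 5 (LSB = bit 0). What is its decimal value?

v = 100100011001
Shift right by 5: 1001000
Mask low 7 bits: 1001000 = 72

72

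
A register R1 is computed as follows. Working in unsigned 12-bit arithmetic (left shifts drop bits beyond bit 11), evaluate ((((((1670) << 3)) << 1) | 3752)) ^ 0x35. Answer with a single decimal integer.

3805

1670 = 011010000110
→ << 3 (mod 2^12) → 010000110000 = 1072
→ << 1 (mod 2^12) → 100001100000 = 2144
3752 = 111010101000
→ | → 111011101000 = 3816
0x35 = 000000110101
→ ^ → 111011011101 = 3805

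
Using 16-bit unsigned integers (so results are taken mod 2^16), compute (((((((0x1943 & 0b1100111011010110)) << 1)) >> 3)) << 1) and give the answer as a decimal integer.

0x1943 = 0001100101000011
0b1100111011010110 = 1100111011010110
→ & → 0000100001000010 = 2114
→ << 1 (mod 2^16) → 0001000010000100 = 4228
→ >> 3 → 0000001000010000 = 528
→ << 1 (mod 2^16) → 0000010000100000 = 1056

1056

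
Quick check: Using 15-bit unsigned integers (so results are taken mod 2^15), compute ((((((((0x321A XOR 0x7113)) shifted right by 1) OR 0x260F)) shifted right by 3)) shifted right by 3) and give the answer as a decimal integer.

158

0x321A = 011001000011010
0x7113 = 111000100010011
→ XOR → 100001100001001 = 17161
→ shifted right by 1 → 010000110000100 = 8580
0x260F = 010011000001111
→ OR → 010011110001111 = 10127
→ shifted right by 3 → 000010011110001 = 1265
→ shifted right by 3 → 000000010011110 = 158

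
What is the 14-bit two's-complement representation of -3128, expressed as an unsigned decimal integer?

13256

3128 in 14 bits: 00110000111000
Invert: 11001111000111
Add 1:  11001111001000 = 13256
(Check: 2^14 - 3128 = 16384 - 3128 = 13256.)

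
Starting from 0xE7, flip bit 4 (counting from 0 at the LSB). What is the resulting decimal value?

x = 000011100111
bit 4 is currently 0; toggle it via x ^ (1 << 4) = x ^ 16
→ 000011110111 = 247

247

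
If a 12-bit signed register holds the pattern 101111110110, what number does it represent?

pattern = 101111110110 (MSB is 1 ⇒ negative)
Invert: 010000001001, add 1 → 010000001010 = 1034, so the value is -1034.
(Equivalently: 3062 - 2^12 = 3062 - 4096 = -1034.)

-1034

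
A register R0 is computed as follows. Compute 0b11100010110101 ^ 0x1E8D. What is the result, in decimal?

9784

a = 11100010110101
0x1E8D = 01111010001101
XOR → 10011000111000 = 9784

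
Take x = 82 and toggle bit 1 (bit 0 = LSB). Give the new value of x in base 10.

x = 001010010
bit 1 is currently 1; toggle it via x ^ (1 << 1) = x ^ 2
→ 001010000 = 80

80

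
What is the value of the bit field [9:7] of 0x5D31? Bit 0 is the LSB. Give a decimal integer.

2

v = 0101110100110001
Shift right by 7: 010111010
Mask low 3 bits: 010 = 2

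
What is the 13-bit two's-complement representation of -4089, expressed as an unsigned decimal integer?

4089 in 13 bits: 0111111111001
Invert: 1000000000110
Add 1:  1000000000111 = 4103
(Check: 2^13 - 4089 = 8192 - 4089 = 4103.)

4103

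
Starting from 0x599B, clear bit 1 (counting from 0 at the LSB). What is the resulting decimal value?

x = 101100110011011
bit 1 is currently 1; clear it via x & ~(1 << 1) = x & ~2
→ 101100110011001 = 22937

22937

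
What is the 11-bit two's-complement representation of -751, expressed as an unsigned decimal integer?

1297

751 in 11 bits: 01011101111
Invert: 10100010000
Add 1:  10100010001 = 1297
(Check: 2^11 - 751 = 2048 - 751 = 1297.)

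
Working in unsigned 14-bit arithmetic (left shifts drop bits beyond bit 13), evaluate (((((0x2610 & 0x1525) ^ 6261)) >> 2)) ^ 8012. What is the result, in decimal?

0x2610 = 10011000010000
0x1525 = 01010100100101
→ & → 00010000000000 = 1024
6261 = 01100001110101
→ ^ → 01110001110101 = 7285
→ >> 2 → 00011100011101 = 1821
8012 = 01111101001100
→ ^ → 01100001010001 = 6225

6225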